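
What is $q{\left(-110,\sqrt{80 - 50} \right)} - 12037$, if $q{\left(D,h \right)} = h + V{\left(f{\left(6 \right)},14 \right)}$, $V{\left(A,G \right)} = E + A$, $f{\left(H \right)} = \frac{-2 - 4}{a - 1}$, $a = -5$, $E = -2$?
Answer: $-12038 + \sqrt{30} \approx -12033.0$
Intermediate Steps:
$f{\left(H \right)} = 1$ ($f{\left(H \right)} = \frac{-2 - 4}{-5 - 1} = - \frac{6}{-6} = \left(-6\right) \left(- \frac{1}{6}\right) = 1$)
$V{\left(A,G \right)} = -2 + A$
$q{\left(D,h \right)} = -1 + h$ ($q{\left(D,h \right)} = h + \left(-2 + 1\right) = h - 1 = -1 + h$)
$q{\left(-110,\sqrt{80 - 50} \right)} - 12037 = \left(-1 + \sqrt{80 - 50}\right) - 12037 = \left(-1 + \sqrt{30}\right) - 12037 = -12038 + \sqrt{30}$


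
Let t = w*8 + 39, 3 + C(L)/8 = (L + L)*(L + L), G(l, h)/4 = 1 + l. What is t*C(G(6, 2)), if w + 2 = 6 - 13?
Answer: -827112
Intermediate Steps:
G(l, h) = 4 + 4*l (G(l, h) = 4*(1 + l) = 4 + 4*l)
C(L) = -24 + 32*L**2 (C(L) = -24 + 8*((L + L)*(L + L)) = -24 + 8*((2*L)*(2*L)) = -24 + 8*(4*L**2) = -24 + 32*L**2)
w = -9 (w = -2 + (6 - 13) = -2 - 7 = -9)
t = -33 (t = -9*8 + 39 = -72 + 39 = -33)
t*C(G(6, 2)) = -33*(-24 + 32*(4 + 4*6)**2) = -33*(-24 + 32*(4 + 24)**2) = -33*(-24 + 32*28**2) = -33*(-24 + 32*784) = -33*(-24 + 25088) = -33*25064 = -827112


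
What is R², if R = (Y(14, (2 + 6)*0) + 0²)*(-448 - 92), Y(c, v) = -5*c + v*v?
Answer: 1428840000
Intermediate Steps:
Y(c, v) = v² - 5*c (Y(c, v) = -5*c + v² = v² - 5*c)
R = 37800 (R = ((((2 + 6)*0)² - 5*14) + 0²)*(-448 - 92) = (((8*0)² - 70) + 0)*(-540) = ((0² - 70) + 0)*(-540) = ((0 - 70) + 0)*(-540) = (-70 + 0)*(-540) = -70*(-540) = 37800)
R² = 37800² = 1428840000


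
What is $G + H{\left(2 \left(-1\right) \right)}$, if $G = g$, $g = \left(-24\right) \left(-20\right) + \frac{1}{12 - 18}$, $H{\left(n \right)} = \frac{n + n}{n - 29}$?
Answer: $\frac{89273}{186} \approx 479.96$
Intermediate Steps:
$H{\left(n \right)} = \frac{2 n}{-29 + n}$
$g = \frac{2879}{6}$ ($g = 480 + \frac{1}{-6} = 480 - \frac{1}{6} = \frac{2879}{6} \approx 479.83$)
$G = \frac{2879}{6} \approx 479.83$
$G + H{\left(2 \left(-1\right) \right)} = \frac{2879}{6} + \frac{2 \cdot 2 \left(-1\right)}{-29 + 2 \left(-1\right)} = \frac{2879}{6} + 2 \left(-2\right) \frac{1}{-29 - 2} = \frac{2879}{6} + 2 \left(-2\right) \frac{1}{-31} = \frac{2879}{6} + 2 \left(-2\right) \left(- \frac{1}{31}\right) = \frac{2879}{6} + \frac{4}{31} = \frac{89273}{186}$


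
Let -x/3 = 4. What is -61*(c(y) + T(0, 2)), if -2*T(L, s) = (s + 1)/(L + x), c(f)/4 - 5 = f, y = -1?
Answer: -7869/8 ≈ -983.63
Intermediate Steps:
x = -12 (x = -3*4 = -12)
c(f) = 20 + 4*f
T(L, s) = -(1 + s)/(2*(-12 + L)) (T(L, s) = -(s + 1)/(2*(L - 12)) = -(1 + s)/(2*(-12 + L)))
-61*(c(y) + T(0, 2)) = -61*((20 + 4*(-1)) + (-1 - 1*2)/(2*(-12 + 0))) = -61*((20 - 4) + (1/2)*(-1 - 2)/(-12)) = -61*(16 + (1/2)*(-1/12)*(-3)) = -61*(16 + 1/8) = -61*129/8 = -7869/8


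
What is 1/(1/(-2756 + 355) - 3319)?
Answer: -2401/7968920 ≈ -0.00030130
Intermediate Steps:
1/(1/(-2756 + 355) - 3319) = 1/(1/(-2401) - 3319) = 1/(-1/2401 - 3319) = 1/(-7968920/2401) = -2401/7968920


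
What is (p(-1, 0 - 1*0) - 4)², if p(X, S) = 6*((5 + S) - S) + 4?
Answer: 900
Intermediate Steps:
p(X, S) = 34 (p(X, S) = 6*5 + 4 = 30 + 4 = 34)
(p(-1, 0 - 1*0) - 4)² = (34 - 4)² = 30² = 900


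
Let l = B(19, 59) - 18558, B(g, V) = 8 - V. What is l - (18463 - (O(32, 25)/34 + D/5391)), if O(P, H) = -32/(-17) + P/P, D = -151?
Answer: -115516100975/3115998 ≈ -37072.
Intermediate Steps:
O(P, H) = 49/17 (O(P, H) = -32*(-1/17) + 1 = 32/17 + 1 = 49/17)
l = -18609 (l = (8 - 1*59) - 18558 = (8 - 59) - 18558 = -51 - 18558 = -18609)
l - (18463 - (O(32, 25)/34 + D/5391)) = -18609 - (18463 - ((49/17)/34 - 151/5391)) = -18609 - (18463 - ((49/17)*(1/34) - 151*1/5391)) = -18609 - (18463 - (49/578 - 151/5391)) = -18609 - (18463 - 1*176881/3115998) = -18609 - (18463 - 176881/3115998) = -18609 - 1*57530494193/3115998 = -18609 - 57530494193/3115998 = -115516100975/3115998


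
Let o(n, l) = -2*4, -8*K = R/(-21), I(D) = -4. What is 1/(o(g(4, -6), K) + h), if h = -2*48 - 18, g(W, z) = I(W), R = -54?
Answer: -1/122 ≈ -0.0081967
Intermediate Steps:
K = -9/28 (K = -(-27)/(4*(-21)) = -(-27)*(-1)/(4*21) = -1/8*18/7 = -9/28 ≈ -0.32143)
g(W, z) = -4
o(n, l) = -8
h = -114 (h = -96 - 18 = -114)
1/(o(g(4, -6), K) + h) = 1/(-8 - 114) = 1/(-122) = -1/122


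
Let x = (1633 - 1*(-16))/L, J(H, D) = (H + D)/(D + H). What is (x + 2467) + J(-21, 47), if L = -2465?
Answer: 357763/145 ≈ 2467.3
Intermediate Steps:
J(H, D) = 1 (J(H, D) = (D + H)/(D + H) = 1)
x = -97/145 (x = (1633 - 1*(-16))/(-2465) = (1633 + 16)*(-1/2465) = 1649*(-1/2465) = -97/145 ≈ -0.66897)
(x + 2467) + J(-21, 47) = (-97/145 + 2467) + 1 = 357618/145 + 1 = 357763/145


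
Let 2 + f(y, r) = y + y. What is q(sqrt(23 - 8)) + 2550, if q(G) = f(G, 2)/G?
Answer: 2552 - 2*sqrt(15)/15 ≈ 2551.5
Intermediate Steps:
f(y, r) = -2 + 2*y (f(y, r) = -2 + (y + y) = -2 + 2*y)
q(G) = (-2 + 2*G)/G
q(sqrt(23 - 8)) + 2550 = (2 - 2/sqrt(23 - 8)) + 2550 = (2 - 2*sqrt(15)/15) + 2550 = 2552 - 2*sqrt(15)/15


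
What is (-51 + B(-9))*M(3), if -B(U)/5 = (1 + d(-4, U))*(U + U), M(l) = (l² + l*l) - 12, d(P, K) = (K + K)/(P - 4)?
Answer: 1449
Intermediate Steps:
d(P, K) = 2*K/(-4 + P) (d(P, K) = (2*K)/(-4 + P) = 2*K/(-4 + P))
M(l) = -12 + 2*l² (M(l) = (l² + l²) - 12 = 2*l² - 12 = -12 + 2*l²)
B(U) = -10*U*(1 - U/4) (B(U) = -5*(1 + 2*U/(-4 - 4))*(U + U) = -5*(1 + 2*U/(-8))*2*U = -5*(1 + 2*U*(-⅛))*2*U = -5*(1 - U/4)*2*U = -10*U*(1 - U/4))
(-51 + B(-9))*M(3) = (-51 + (5/2)*(-9)*(-4 - 9))*(-12 + 2*3²) = (-51 + (5/2)*(-9)*(-13))*(-12 + 2*9) = (-51 + 585/2)*(-12 + 18) = (483/2)*6 = 1449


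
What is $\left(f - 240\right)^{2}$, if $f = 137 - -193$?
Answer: $8100$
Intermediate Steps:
$f = 330$ ($f = 137 + 193 = 330$)
$\left(f - 240\right)^{2} = \left(330 - 240\right)^{2} = 90^{2} = 8100$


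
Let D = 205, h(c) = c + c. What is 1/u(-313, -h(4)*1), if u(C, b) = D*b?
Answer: -1/1640 ≈ -0.00060976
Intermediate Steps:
h(c) = 2*c
u(C, b) = 205*b
1/u(-313, -h(4)*1) = 1/(205*(-2*4*1)) = 1/(205*(-1*8*1)) = 1/(205*(-8*1)) = 1/(205*(-8)) = 1/(-1640) = -1/1640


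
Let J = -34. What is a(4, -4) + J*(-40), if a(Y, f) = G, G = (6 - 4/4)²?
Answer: 1385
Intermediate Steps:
G = 25 (G = (6 - 4*¼)² = (6 - 1)² = 5² = 25)
a(Y, f) = 25
a(4, -4) + J*(-40) = 25 - 34*(-40) = 25 + 1360 = 1385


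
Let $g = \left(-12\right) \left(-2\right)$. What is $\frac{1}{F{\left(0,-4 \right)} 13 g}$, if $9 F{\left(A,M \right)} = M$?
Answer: $- \frac{3}{416} \approx -0.0072115$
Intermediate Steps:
$F{\left(A,M \right)} = \frac{M}{9}$
$g = 24$
$\frac{1}{F{\left(0,-4 \right)} 13 g} = \frac{1}{\frac{1}{9} \left(-4\right) 13 \cdot 24} = \frac{1}{\left(- \frac{4}{9}\right) 13 \cdot 24} = \frac{1}{\left(- \frac{52}{9}\right) 24} = \frac{1}{- \frac{416}{3}} = - \frac{3}{416}$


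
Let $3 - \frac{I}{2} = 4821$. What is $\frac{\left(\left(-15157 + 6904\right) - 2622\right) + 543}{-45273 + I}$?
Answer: $\frac{1148}{6101} \approx 0.18817$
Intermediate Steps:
$I = -9636$ ($I = 6 - 9642 = -9636$)
$\frac{\left(\left(-15157 + 6904\right) - 2622\right) + 543}{-45273 + I} = \frac{\left(\left(-15157 + 6904\right) - 2622\right) + 543}{-45273 - 9636} = \frac{\left(-8253 - 2622\right) + 543}{-54909} = \left(-10875 + 543\right) \left(- \frac{1}{54909}\right) = \left(-10332\right) \left(- \frac{1}{54909}\right) = \frac{1148}{6101}$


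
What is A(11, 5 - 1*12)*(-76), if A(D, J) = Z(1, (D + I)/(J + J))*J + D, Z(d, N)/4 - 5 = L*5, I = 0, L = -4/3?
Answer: -13148/3 ≈ -4382.7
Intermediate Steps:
L = -4/3 (L = -4*1/3 = -4/3 ≈ -1.3333)
Z(d, N) = -20/3 (Z(d, N) = 20 + 4*(-4/3*5) = 20 + 4*(-20/3) = 20 - 80/3 = -20/3)
A(D, J) = D - 20*J/3 (A(D, J) = -20*J/3 + D = D - 20*J/3)
A(11, 5 - 1*12)*(-76) = (11 - 20*(5 - 1*12)/3)*(-76) = (11 - 20*(5 - 12)/3)*(-76) = (11 - 20/3*(-7))*(-76) = (11 + 140/3)*(-76) = (173/3)*(-76) = -13148/3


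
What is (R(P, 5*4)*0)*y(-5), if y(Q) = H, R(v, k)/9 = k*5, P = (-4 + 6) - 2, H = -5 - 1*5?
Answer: 0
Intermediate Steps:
H = -10 (H = -5 - 5 = -10)
P = 0 (P = 2 - 2 = 0)
R(v, k) = 45*k (R(v, k) = 9*(k*5) = 9*(5*k) = 45*k)
y(Q) = -10
(R(P, 5*4)*0)*y(-5) = ((45*(5*4))*0)*(-10) = ((45*20)*0)*(-10) = (900*0)*(-10) = 0*(-10) = 0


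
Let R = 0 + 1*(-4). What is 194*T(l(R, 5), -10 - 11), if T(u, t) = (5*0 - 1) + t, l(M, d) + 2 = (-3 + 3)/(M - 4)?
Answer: -4268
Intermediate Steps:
R = -4 (R = 0 - 4 = -4)
l(M, d) = -2 (l(M, d) = -2 + (-3 + 3)/(M - 4) = -2 + 0/(-4 + M) = -2 + 0 = -2)
T(u, t) = -1 + t (T(u, t) = (0 - 1) + t = -1 + t)
194*T(l(R, 5), -10 - 11) = 194*(-1 + (-10 - 11)) = 194*(-1 - 21) = 194*(-22) = -4268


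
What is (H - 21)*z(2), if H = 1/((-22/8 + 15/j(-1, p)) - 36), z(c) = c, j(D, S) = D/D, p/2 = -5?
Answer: -3998/95 ≈ -42.084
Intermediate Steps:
p = -10 (p = 2*(-5) = -10)
j(D, S) = 1
H = -4/95 (H = 1/((-22/8 + 15/1) - 36) = 1/((-22*⅛ + 15*1) - 36) = 1/((-11/4 + 15) - 36) = 1/(49/4 - 36) = 1/(-95/4) = -4/95 ≈ -0.042105)
(H - 21)*z(2) = (-4/95 - 21)*2 = -1999/95*2 = -3998/95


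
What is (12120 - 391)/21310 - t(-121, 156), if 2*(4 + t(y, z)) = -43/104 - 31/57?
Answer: 635299357/126325680 ≈ 5.0291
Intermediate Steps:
t(y, z) = -53099/11856 (t(y, z) = -4 + (-43/104 - 31/57)/2 = -4 + (1/2)*(-5675/5928) = -4 - 5675/11856 = -53099/11856)
(12120 - 391)/21310 - t(-121, 156) = (12120 - 391)/21310 - 1*(-53099/11856) = 11729*(1/21310) + 53099/11856 = 11729/21310 + 53099/11856 = 635299357/126325680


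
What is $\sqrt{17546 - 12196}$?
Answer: $5 \sqrt{214} \approx 73.144$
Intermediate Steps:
$\sqrt{17546 - 12196} = \sqrt{5350} = 5 \sqrt{214}$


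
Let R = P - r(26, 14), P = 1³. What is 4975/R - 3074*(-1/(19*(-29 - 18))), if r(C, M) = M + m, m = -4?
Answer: -4470341/8037 ≈ -556.22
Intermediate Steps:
P = 1
r(C, M) = -4 + M (r(C, M) = M - 4 = -4 + M)
R = -9 (R = 1 - (-4 + 14) = 1 - 1*10 = 1 - 10 = -9)
4975/R - 3074*(-1/(19*(-29 - 18))) = 4975/(-9) - 3074*(-1/(19*(-29 - 18))) = 4975*(-⅑) - 3074/((-19*(-47))) = -4975/9 - 3074/893 = -4470341/8037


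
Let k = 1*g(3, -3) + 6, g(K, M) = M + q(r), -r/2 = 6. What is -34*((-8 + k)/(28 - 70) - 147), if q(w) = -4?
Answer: 34935/7 ≈ 4990.7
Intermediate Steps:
r = -12 (r = -2*6 = -12)
g(K, M) = -4 + M (g(K, M) = M - 4 = -4 + M)
k = -1 (k = 1*(-4 - 3) + 6 = 1*(-7) + 6 = -7 + 6 = -1)
-34*((-8 + k)/(28 - 70) - 147) = -34*((-8 - 1)/(28 - 70) - 147) = -34*(-9/(-42) - 147) = -34*(-9*(-1/42) - 147) = -34*(3/14 - 147) = -34*(-2055/14) = 34935/7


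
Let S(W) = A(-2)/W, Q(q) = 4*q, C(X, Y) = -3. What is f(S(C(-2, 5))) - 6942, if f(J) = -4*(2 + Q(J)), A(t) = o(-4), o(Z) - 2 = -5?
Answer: -6966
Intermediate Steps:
o(Z) = -3 (o(Z) = 2 - 5 = -3)
A(t) = -3
S(W) = -3/W
f(J) = -8 - 16*J (f(J) = -4*(2 + 4*J) = -8 - 16*J)
f(S(C(-2, 5))) - 6942 = (-8 - (-48)/(-3)) - 6942 = (-8 - (-48)*(-1)/3) - 6942 = (-8 - 16*1) - 6942 = (-8 - 16) - 6942 = -24 - 6942 = -6966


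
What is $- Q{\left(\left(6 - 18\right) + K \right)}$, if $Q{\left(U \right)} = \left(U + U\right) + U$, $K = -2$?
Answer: $42$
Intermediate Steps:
$Q{\left(U \right)} = 3 U$ ($Q{\left(U \right)} = 2 U + U = 3 U$)
$- Q{\left(\left(6 - 18\right) + K \right)} = - 3 \left(\left(6 - 18\right) - 2\right) = - 3 \left(-12 - 2\right) = - 3 \left(-14\right) = \left(-1\right) \left(-42\right) = 42$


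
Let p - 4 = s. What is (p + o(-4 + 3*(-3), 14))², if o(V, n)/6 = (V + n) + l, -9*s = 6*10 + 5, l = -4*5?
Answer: 1113025/81 ≈ 13741.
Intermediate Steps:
l = -20
s = -65/9 (s = -(6*10 + 5)/9 = -(60 + 5)/9 = -⅑*65 = -65/9 ≈ -7.2222)
o(V, n) = -120 + 6*V + 6*n (o(V, n) = 6*((V + n) - 20) = 6*(-20 + V + n) = -120 + 6*V + 6*n)
p = -29/9 (p = 4 - 65/9 = -29/9 ≈ -3.2222)
(p + o(-4 + 3*(-3), 14))² = (-29/9 + (-120 + 6*(-4 + 3*(-3)) + 6*14))² = (-29/9 + (-120 + 6*(-4 - 9) + 84))² = (-29/9 + (-120 + 6*(-13) + 84))² = (-29/9 + (-120 - 78 + 84))² = (-29/9 - 114)² = (-1055/9)² = 1113025/81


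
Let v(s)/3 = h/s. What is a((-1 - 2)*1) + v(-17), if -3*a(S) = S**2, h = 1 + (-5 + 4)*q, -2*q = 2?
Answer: -57/17 ≈ -3.3529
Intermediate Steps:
q = -1 (q = -1/2*2 = -1)
h = 2 (h = 1 + (-5 + 4)*(-1) = 1 - 1*(-1) = 1 + 1 = 2)
a(S) = -S**2/3
v(s) = 6/s (v(s) = 3*(2/s) = 6/s)
a((-1 - 2)*1) + v(-17) = -(-1 - 2)**2/3 + 6/(-17) = -(-3*1)**2/3 + 6*(-1/17) = -1/3*(-3)**2 - 6/17 = -1/3*9 - 6/17 = -3 - 6/17 = -57/17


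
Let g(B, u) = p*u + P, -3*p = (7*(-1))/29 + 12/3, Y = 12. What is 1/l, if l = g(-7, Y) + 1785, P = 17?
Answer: 29/51822 ≈ 0.00055961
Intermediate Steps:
p = -109/87 (p = -((7*(-1))/29 + 12/3)/3 = -(-7*1/29 + 12*(1/3))/3 = -(-7/29 + 4)/3 = -1/3*109/29 = -109/87 ≈ -1.2529)
g(B, u) = 17 - 109*u/87 (g(B, u) = -109*u/87 + 17 = 17 - 109*u/87)
l = 51822/29 (l = (17 - 109/87*12) + 1785 = (17 - 436/29) + 1785 = 57/29 + 1785 = 51822/29 ≈ 1787.0)
1/l = 1/(51822/29) = 29/51822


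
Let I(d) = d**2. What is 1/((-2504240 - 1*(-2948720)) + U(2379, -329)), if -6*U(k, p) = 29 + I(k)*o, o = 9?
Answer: -3/24134959 ≈ -1.2430e-7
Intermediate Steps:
U(k, p) = -29/6 - 3*k**2/2 (U(k, p) = -(29 + k**2*9)/6 = -(29 + 9*k**2)/6 = -29/6 - 3*k**2/2)
1/((-2504240 - 1*(-2948720)) + U(2379, -329)) = 1/((-2504240 - 1*(-2948720)) + (-29/6 - 3/2*2379**2)) = 1/((-2504240 + 2948720) + (-29/6 - 3/2*5659641)) = 1/(444480 + (-29/6 - 16978923/2)) = 1/(444480 - 25468399/3) = 1/(-24134959/3) = -3/24134959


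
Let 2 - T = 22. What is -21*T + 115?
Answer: 535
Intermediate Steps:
T = -20 (T = 2 - 1*22 = 2 - 22 = -20)
-21*T + 115 = -21*(-20) + 115 = 420 + 115 = 535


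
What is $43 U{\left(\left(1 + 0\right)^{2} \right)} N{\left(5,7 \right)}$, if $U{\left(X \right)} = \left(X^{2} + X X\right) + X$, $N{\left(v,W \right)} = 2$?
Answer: $258$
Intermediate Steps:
$U{\left(X \right)} = X + 2 X^{2}$ ($U{\left(X \right)} = \left(X^{2} + X^{2}\right) + X = 2 X^{2} + X = X + 2 X^{2}$)
$43 U{\left(\left(1 + 0\right)^{2} \right)} N{\left(5,7 \right)} = 43 \left(1 + 0\right)^{2} \left(1 + 2 \left(1 + 0\right)^{2}\right) 2 = 43 \cdot 1^{2} \left(1 + 2 \cdot 1^{2}\right) 2 = 43 \cdot 1 \left(1 + 2 \cdot 1\right) 2 = 43 \cdot 1 \left(1 + 2\right) 2 = 43 \cdot 1 \cdot 3 \cdot 2 = 43 \cdot 3 \cdot 2 = 129 \cdot 2 = 258$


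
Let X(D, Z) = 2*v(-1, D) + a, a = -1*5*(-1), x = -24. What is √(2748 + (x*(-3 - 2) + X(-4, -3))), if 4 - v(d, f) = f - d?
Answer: √2887 ≈ 53.731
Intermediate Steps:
a = 5 (a = -5*(-1) = 5)
v(d, f) = 4 + d - f (v(d, f) = 4 - (f - d) = 4 + (d - f) = 4 + d - f)
X(D, Z) = 11 - 2*D (X(D, Z) = 2*(4 - 1 - D) + 5 = 2*(3 - D) + 5 = (6 - 2*D) + 5 = 11 - 2*D)
√(2748 + (x*(-3 - 2) + X(-4, -3))) = √(2748 + (-24*(-3 - 2) + (11 - 2*(-4)))) = √(2748 + (-24*(-5) + (11 + 8))) = √(2748 + (120 + 19)) = √(2748 + 139) = √2887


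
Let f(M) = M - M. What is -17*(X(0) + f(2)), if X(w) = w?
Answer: 0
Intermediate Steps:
f(M) = 0
-17*(X(0) + f(2)) = -17*(0 + 0) = -17*0 = 0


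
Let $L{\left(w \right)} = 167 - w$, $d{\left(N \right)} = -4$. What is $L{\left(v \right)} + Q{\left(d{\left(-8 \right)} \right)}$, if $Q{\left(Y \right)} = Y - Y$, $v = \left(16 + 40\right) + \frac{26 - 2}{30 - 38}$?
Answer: $114$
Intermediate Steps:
$v = 53$ ($v = 56 + \frac{24}{-8} = 56 + 24 \left(- \frac{1}{8}\right) = 56 - 3 = 53$)
$Q{\left(Y \right)} = 0$
$L{\left(v \right)} + Q{\left(d{\left(-8 \right)} \right)} = \left(167 - 53\right) + 0 = 114 + 0 = 114$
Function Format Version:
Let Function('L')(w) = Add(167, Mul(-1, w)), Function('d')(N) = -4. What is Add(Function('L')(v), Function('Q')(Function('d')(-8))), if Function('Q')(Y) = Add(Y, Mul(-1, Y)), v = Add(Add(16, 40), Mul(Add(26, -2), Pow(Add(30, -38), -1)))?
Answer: 114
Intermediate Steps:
v = 53 (v = Add(56, Mul(24, Pow(-8, -1))) = Add(56, Mul(24, Rational(-1, 8))) = Add(56, -3) = 53)
Function('Q')(Y) = 0
Add(Function('L')(v), Function('Q')(Function('d')(-8))) = Add(Add(167, Mul(-1, 53)), 0) = Add(Add(167, -53), 0) = Add(114, 0) = 114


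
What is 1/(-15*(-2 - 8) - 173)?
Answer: -1/23 ≈ -0.043478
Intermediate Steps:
1/(-15*(-2 - 8) - 173) = 1/(-15*(-10) - 173) = 1/(150 - 173) = 1/(-23) = -1/23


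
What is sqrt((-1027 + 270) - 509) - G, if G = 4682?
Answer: -4682 + I*sqrt(1266) ≈ -4682.0 + 35.581*I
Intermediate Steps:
sqrt((-1027 + 270) - 509) - G = sqrt((-1027 + 270) - 509) - 1*4682 = sqrt(-757 - 509) - 4682 = sqrt(-1266) - 4682 = I*sqrt(1266) - 4682 = -4682 + I*sqrt(1266)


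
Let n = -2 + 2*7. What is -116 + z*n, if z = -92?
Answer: -1220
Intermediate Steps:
n = 12 (n = -2 + 14 = 12)
-116 + z*n = -116 - 92*12 = -116 - 1104 = -1220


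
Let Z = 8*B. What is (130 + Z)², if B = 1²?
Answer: 19044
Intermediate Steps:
B = 1
Z = 8 (Z = 8*1 = 8)
(130 + Z)² = (130 + 8)² = 138² = 19044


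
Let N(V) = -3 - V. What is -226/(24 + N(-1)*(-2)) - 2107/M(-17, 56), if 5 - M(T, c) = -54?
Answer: -36165/826 ≈ -43.783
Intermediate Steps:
M(T, c) = 59 (M(T, c) = 5 - 1*(-54) = 5 + 54 = 59)
-226/(24 + N(-1)*(-2)) - 2107/M(-17, 56) = -226/(24 + (-3 - 1*(-1))*(-2)) - 2107/59 = -226/(24 + (-3 + 1)*(-2)) - 2107*1/59 = -226/(24 - 2*(-2)) - 2107/59 = -226/(24 + 4) - 2107/59 = -226/28 - 2107/59 = -226*1/28 - 2107/59 = -113/14 - 2107/59 = -36165/826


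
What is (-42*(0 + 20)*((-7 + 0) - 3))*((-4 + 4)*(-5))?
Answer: 0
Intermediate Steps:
(-42*(0 + 20)*((-7 + 0) - 3))*((-4 + 4)*(-5)) = (-840*(-7 - 3))*(0*(-5)) = -840*(-10)*0 = -42*(-200)*0 = 8400*0 = 0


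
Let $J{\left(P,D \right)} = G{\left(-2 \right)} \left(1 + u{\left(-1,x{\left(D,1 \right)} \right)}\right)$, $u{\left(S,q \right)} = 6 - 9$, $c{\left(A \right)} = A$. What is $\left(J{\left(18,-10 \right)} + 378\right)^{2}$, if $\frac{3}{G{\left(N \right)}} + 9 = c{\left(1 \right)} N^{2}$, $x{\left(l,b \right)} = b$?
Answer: $\frac{3594816}{25} \approx 1.4379 \cdot 10^{5}$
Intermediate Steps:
$G{\left(N \right)} = \frac{3}{-9 + N^{2}}$ ($G{\left(N \right)} = \frac{3}{-9 + 1 N^{2}} = \frac{3}{-9 + N^{2}}$)
$u{\left(S,q \right)} = -3$ ($u{\left(S,q \right)} = 6 - 9 = -3$)
$J{\left(P,D \right)} = \frac{6}{5}$ ($J{\left(P,D \right)} = \frac{3}{-9 + \left(-2\right)^{2}} \left(1 - 3\right) = \frac{3}{-9 + 4} \left(-2\right) = \frac{3}{-5} \left(-2\right) = 3 \left(- \frac{1}{5}\right) \left(-2\right) = \left(- \frac{3}{5}\right) \left(-2\right) = \frac{6}{5}$)
$\left(J{\left(18,-10 \right)} + 378\right)^{2} = \left(\frac{6}{5} + 378\right)^{2} = \left(\frac{1896}{5}\right)^{2} = \frac{3594816}{25}$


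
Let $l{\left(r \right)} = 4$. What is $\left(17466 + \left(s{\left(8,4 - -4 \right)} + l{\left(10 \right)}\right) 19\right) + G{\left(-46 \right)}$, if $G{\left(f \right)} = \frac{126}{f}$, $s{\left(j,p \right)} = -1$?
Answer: $\frac{402966}{23} \approx 17520.0$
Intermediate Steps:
$\left(17466 + \left(s{\left(8,4 - -4 \right)} + l{\left(10 \right)}\right) 19\right) + G{\left(-46 \right)} = \left(17466 + \left(-1 + 4\right) 19\right) + \frac{126}{-46} = \left(17466 + 3 \cdot 19\right) + 126 \left(- \frac{1}{46}\right) = \left(17466 + 57\right) - \frac{63}{23} = 17523 - \frac{63}{23} = \frac{402966}{23}$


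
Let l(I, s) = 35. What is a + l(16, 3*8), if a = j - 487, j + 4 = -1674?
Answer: -2130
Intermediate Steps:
j = -1678 (j = -4 - 1674 = -1678)
a = -2165 (a = -1678 - 487 = -2165)
a + l(16, 3*8) = -2165 + 35 = -2130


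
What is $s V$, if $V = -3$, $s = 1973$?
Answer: $-5919$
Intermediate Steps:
$s V = 1973 \left(-3\right) = -5919$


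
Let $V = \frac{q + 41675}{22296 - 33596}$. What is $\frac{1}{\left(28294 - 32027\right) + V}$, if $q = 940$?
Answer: $- \frac{2260}{8445103} \approx -0.00026761$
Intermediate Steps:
$V = - \frac{8523}{2260}$ ($V = \frac{940 + 41675}{22296 - 33596} = \frac{42615}{-11300} = 42615 \left(- \frac{1}{11300}\right) = - \frac{8523}{2260} \approx -3.7712$)
$\frac{1}{\left(28294 - 32027\right) + V} = \frac{1}{\left(28294 - 32027\right) - \frac{8523}{2260}} = \frac{1}{-3733 - \frac{8523}{2260}} = \frac{1}{- \frac{8445103}{2260}} = - \frac{2260}{8445103}$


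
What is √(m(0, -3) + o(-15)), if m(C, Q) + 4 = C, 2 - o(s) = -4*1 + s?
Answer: √17 ≈ 4.1231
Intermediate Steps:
o(s) = 6 - s (o(s) = 2 - (-4*1 + s) = 2 - (-4 + s) = 2 + (4 - s) = 6 - s)
m(C, Q) = -4 + C
√(m(0, -3) + o(-15)) = √((-4 + 0) + (6 - 1*(-15))) = √(-4 + (6 + 15)) = √(-4 + 21) = √17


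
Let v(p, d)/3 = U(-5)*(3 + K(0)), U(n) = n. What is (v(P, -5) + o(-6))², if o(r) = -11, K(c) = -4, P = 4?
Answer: 16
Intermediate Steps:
v(p, d) = 15 (v(p, d) = 3*(-5*(3 - 4)) = 3*(-5*(-1)) = 3*5 = 15)
(v(P, -5) + o(-6))² = (15 - 11)² = 4² = 16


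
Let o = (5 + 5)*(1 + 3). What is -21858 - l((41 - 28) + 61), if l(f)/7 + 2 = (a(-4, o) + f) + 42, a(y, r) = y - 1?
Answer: -22621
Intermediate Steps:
o = 40 (o = 10*4 = 40)
a(y, r) = -1 + y
l(f) = 245 + 7*f (l(f) = -14 + 7*(((-1 - 4) + f) + 42) = -14 + 7*((-5 + f) + 42) = -14 + 7*(37 + f) = -14 + (259 + 7*f) = 245 + 7*f)
-21858 - l((41 - 28) + 61) = -21858 - (245 + 7*((41 - 28) + 61)) = -21858 - (245 + 7*(13 + 61)) = -21858 - (245 + 7*74) = -21858 - (245 + 518) = -21858 - 1*763 = -21858 - 763 = -22621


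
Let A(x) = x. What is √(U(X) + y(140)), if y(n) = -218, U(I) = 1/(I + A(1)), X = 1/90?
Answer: 2*I*√449267/91 ≈ 14.731*I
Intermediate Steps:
X = 1/90 ≈ 0.011111
U(I) = 1/(1 + I) (U(I) = 1/(I + 1) = 1/(1 + I))
√(U(X) + y(140)) = √(1/(1 + 1/90) - 218) = √(1/(91/90) - 218) = √(90/91 - 218) = √(-19748/91) = 2*I*√449267/91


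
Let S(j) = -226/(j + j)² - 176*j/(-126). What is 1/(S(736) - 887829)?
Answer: -68253696/60527441540047 ≈ -1.1276e-6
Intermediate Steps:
S(j) = -113/(2*j²) + 88*j/63 (S(j) = -226*1/(4*j²) - 176*j*(-1/126) = -226*1/(4*j²) + 88*j/63 = -113/(2*j²) + 88*j/63)
1/(S(736) - 887829) = 1/((1/126)*(-7119 + 176*736³)/736² - 887829) = 1/((1/126)*(1/541696)*(-7119 + 176*398688256) - 887829) = 1/((1/126)*(1/541696)*(-7119 + 70169133056) - 887829) = 1/((1/126)*(1/541696)*70169125937 - 887829) = 1/(70169125937/68253696 - 887829) = 1/(-60527441540047/68253696) = -68253696/60527441540047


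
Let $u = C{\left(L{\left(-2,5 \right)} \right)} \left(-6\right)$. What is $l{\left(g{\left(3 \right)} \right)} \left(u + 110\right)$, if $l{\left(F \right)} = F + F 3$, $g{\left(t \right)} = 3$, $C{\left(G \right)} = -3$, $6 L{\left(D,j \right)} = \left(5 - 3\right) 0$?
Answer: $1536$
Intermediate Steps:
$L{\left(D,j \right)} = 0$ ($L{\left(D,j \right)} = \frac{\left(5 - 3\right) 0}{6} = \frac{2 \cdot 0}{6} = \frac{1}{6} \cdot 0 = 0$)
$u = 18$ ($u = \left(-3\right) \left(-6\right) = 18$)
$l{\left(F \right)} = 4 F$ ($l{\left(F \right)} = F + 3 F = 4 F$)
$l{\left(g{\left(3 \right)} \right)} \left(u + 110\right) = 4 \cdot 3 \left(18 + 110\right) = 12 \cdot 128 = 1536$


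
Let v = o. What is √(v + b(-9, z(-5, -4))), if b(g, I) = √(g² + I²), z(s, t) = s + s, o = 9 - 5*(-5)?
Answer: √(34 + √181) ≈ 6.8887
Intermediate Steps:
o = 34 (o = 9 + 25 = 34)
z(s, t) = 2*s
b(g, I) = √(I² + g²)
v = 34
√(v + b(-9, z(-5, -4))) = √(34 + √((2*(-5))² + (-9)²)) = √(34 + √((-10)² + 81)) = √(34 + √(100 + 81)) = √(34 + √181)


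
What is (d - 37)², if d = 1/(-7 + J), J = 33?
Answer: 923521/676 ≈ 1366.2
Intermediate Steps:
d = 1/26 (d = 1/(-7 + 33) = 1/26 ≈ 0.038462)
(d - 37)² = (1/26 - 37)² = (-961/26)² = 923521/676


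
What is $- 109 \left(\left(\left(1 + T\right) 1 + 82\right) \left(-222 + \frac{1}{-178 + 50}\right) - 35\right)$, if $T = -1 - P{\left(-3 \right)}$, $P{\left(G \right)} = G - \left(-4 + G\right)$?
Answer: $\frac{121044827}{64} \approx 1.8913 \cdot 10^{6}$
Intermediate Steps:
$P{\left(G \right)} = 4$ ($P{\left(G \right)} = G - \left(-4 + G\right) = 4$)
$T = -5$ ($T = -1 - 4 = -5$)
$- 109 \left(\left(\left(1 + T\right) 1 + 82\right) \left(-222 + \frac{1}{-178 + 50}\right) - 35\right) = - 109 \left(\left(\left(1 - 5\right) 1 + 82\right) \left(-222 + \frac{1}{-178 + 50}\right) - 35\right) = - 109 \left(\left(\left(-4\right) 1 + 82\right) \left(-222 + \frac{1}{-128}\right) - 35\right) = - 109 \left(\left(-4 + 82\right) \left(-222 - \frac{1}{128}\right) - 35\right) = - 109 \left(78 \left(- \frac{28417}{128}\right) - 35\right) = - 109 \left(- \frac{1108263}{64} - 35\right) = \left(-109\right) \left(- \frac{1110503}{64}\right) = \frac{121044827}{64}$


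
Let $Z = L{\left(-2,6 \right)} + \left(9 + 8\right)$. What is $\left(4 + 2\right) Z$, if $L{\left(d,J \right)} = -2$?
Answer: $90$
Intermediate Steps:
$Z = 15$ ($Z = -2 + \left(9 + 8\right) = -2 + 17 = 15$)
$\left(4 + 2\right) Z = \left(4 + 2\right) 15 = 6 \cdot 15 = 90$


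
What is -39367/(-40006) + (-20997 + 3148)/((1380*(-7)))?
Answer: 547176157/193228980 ≈ 2.8317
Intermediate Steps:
-39367/(-40006) + (-20997 + 3148)/((1380*(-7))) = -39367*(-1/40006) - 17849/(-9660) = 39367/40006 - 17849*(-1/9660) = 39367/40006 + 17849/9660 = 547176157/193228980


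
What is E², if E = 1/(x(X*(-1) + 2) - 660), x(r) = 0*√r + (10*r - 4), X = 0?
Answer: 1/414736 ≈ 2.4112e-6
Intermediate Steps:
x(r) = -4 + 10*r (x(r) = 0 + (-4 + 10*r) = -4 + 10*r)
E = -1/644 (E = 1/((-4 + 10*(0*(-1) + 2)) - 660) = 1/((-4 + 10*(0 + 2)) - 660) = 1/((-4 + 10*2) - 660) = 1/((-4 + 20) - 660) = 1/(16 - 660) = 1/(-644) = -1/644 ≈ -0.0015528)
E² = (-1/644)² = 1/414736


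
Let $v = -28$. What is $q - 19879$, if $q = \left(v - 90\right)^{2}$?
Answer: $-5955$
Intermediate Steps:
$q = 13924$ ($q = \left(-28 - 90\right)^{2} = \left(-118\right)^{2} = 13924$)
$q - 19879 = 13924 - 19879 = -5955$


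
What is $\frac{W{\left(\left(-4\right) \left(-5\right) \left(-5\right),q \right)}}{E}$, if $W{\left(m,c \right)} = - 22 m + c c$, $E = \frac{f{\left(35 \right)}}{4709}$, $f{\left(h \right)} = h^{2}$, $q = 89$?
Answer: $\frac{47659789}{1225} \approx 38906.0$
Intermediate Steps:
$E = \frac{1225}{4709}$ ($E = \frac{35^{2}}{4709} = 1225 \cdot \frac{1}{4709} = \frac{1225}{4709} \approx 0.26014$)
$W{\left(m,c \right)} = c^{2} - 22 m$ ($W{\left(m,c \right)} = - 22 m + c^{2} = c^{2} - 22 m$)
$\frac{W{\left(\left(-4\right) \left(-5\right) \left(-5\right),q \right)}}{E} = \frac{89^{2} - 22 \left(-4\right) \left(-5\right) \left(-5\right)}{\frac{1225}{4709}} = \left(7921 - 22 \cdot 20 \left(-5\right)\right) \frac{4709}{1225} = \left(7921 - -2200\right) \frac{4709}{1225} = \left(7921 + 2200\right) \frac{4709}{1225} = 10121 \cdot \frac{4709}{1225} = \frac{47659789}{1225}$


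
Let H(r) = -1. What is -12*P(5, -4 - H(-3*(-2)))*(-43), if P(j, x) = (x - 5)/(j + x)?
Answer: -2064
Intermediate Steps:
P(j, x) = (-5 + x)/(j + x)
-12*P(5, -4 - H(-3*(-2)))*(-43) = -12*(-5 + (-4 - 1*(-1)))/(5 + (-4 - 1*(-1)))*(-43) = -12*(-5 + (-4 + 1))/(5 + (-4 + 1))*(-43) = -12*(-5 - 3)/(5 - 3)*(-43) = -12*(-8)/2*(-43) = -6*(-8)*(-43) = -12*(-4)*(-43) = 48*(-43) = -2064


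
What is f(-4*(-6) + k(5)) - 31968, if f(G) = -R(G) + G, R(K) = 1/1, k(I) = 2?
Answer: -31943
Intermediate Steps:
R(K) = 1
f(G) = -1 + G (f(G) = -1*1 + G = -1 + G)
f(-4*(-6) + k(5)) - 31968 = (-1 + (-4*(-6) + 2)) - 31968 = (-1 + (24 + 2)) - 31968 = (-1 + 26) - 31968 = 25 - 31968 = -31943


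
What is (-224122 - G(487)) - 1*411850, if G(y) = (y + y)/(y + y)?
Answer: -635973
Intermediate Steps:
G(y) = 1 (G(y) = (2*y)/((2*y)) = (2*y)*(1/(2*y)) = 1)
(-224122 - G(487)) - 1*411850 = (-224122 - 1*1) - 1*411850 = (-224122 - 1) - 411850 = -224123 - 411850 = -635973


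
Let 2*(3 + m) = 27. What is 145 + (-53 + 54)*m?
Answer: 311/2 ≈ 155.50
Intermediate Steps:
m = 21/2 (m = -3 + (1/2)*27 = -3 + 27/2 = 21/2 ≈ 10.500)
145 + (-53 + 54)*m = 145 + (-53 + 54)*(21/2) = 145 + 1*(21/2) = 145 + 21/2 = 311/2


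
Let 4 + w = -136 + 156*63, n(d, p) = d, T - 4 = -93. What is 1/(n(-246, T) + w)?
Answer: 1/9442 ≈ 0.00010591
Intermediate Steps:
T = -89 (T = 4 - 93 = -89)
w = 9688 (w = -4 + (-136 + 156*63) = -4 + (-136 + 9828) = -4 + 9692 = 9688)
1/(n(-246, T) + w) = 1/(-246 + 9688) = 1/9442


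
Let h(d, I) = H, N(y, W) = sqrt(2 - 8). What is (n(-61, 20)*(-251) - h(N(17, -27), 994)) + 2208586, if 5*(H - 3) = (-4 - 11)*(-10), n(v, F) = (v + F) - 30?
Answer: 2226374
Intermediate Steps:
N(y, W) = I*sqrt(6) (N(y, W) = sqrt(-6) = I*sqrt(6))
n(v, F) = -30 + F + v (n(v, F) = (F + v) - 30 = -30 + F + v)
H = 33 (H = 3 + ((-4 - 11)*(-10))/5 = 3 + (-15*(-10))/5 = 3 + (1/5)*150 = 3 + 30 = 33)
h(d, I) = 33
(n(-61, 20)*(-251) - h(N(17, -27), 994)) + 2208586 = ((-30 + 20 - 61)*(-251) - 1*33) + 2208586 = (-71*(-251) - 33) + 2208586 = (17821 - 33) + 2208586 = 17788 + 2208586 = 2226374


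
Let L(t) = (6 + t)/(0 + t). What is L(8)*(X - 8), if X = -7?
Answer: -105/4 ≈ -26.250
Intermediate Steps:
L(t) = (6 + t)/t
L(8)*(X - 8) = ((6 + 8)/8)*(-7 - 8) = ((1/8)*14)*(-15) = (7/4)*(-15) = -105/4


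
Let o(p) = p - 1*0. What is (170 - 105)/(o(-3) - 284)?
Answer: -65/287 ≈ -0.22648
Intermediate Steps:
o(p) = p (o(p) = p + 0 = p)
(170 - 105)/(o(-3) - 284) = (170 - 105)/(-3 - 284) = 65/(-287) = 65*(-1/287) = -65/287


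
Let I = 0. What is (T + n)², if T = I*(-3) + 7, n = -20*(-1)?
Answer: 729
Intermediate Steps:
n = 20
T = 7 (T = 0*(-3) + 7 = 0 + 7 = 7)
(T + n)² = (7 + 20)² = 27² = 729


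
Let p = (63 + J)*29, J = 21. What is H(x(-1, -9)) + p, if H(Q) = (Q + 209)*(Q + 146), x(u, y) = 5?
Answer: 34750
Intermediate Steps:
H(Q) = (146 + Q)*(209 + Q) (H(Q) = (209 + Q)*(146 + Q) = (146 + Q)*(209 + Q))
p = 2436 (p = (63 + 21)*29 = 84*29 = 2436)
H(x(-1, -9)) + p = (30514 + 5**2 + 355*5) + 2436 = (30514 + 25 + 1775) + 2436 = 32314 + 2436 = 34750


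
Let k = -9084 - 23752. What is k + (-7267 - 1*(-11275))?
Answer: -28828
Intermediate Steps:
k = -32836
k + (-7267 - 1*(-11275)) = -32836 + (-7267 - 1*(-11275)) = -32836 + (-7267 + 11275) = -32836 + 4008 = -28828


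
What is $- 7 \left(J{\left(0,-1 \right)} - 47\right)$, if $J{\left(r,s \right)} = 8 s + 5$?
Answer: $350$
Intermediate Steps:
$J{\left(r,s \right)} = 5 + 8 s$
$- 7 \left(J{\left(0,-1 \right)} - 47\right) = - 7 \left(\left(5 + 8 \left(-1\right)\right) - 47\right) = - 7 \left(\left(5 - 8\right) - 47\right) = - 7 \left(-3 - 47\right) = \left(-7\right) \left(-50\right) = 350$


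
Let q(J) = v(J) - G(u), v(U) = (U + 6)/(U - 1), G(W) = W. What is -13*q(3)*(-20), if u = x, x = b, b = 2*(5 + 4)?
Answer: -3510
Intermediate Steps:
b = 18 (b = 2*9 = 18)
x = 18
u = 18
v(U) = (6 + U)/(-1 + U)
q(J) = -18 + (6 + J)/(-1 + J) (q(J) = (6 + J)/(-1 + J) - 1*18 = (6 + J)/(-1 + J) - 18 = -18 + (6 + J)/(-1 + J))
-13*q(3)*(-20) = -13*(24 - 17*3)/(-1 + 3)*(-20) = -13*(24 - 51)/2*(-20) = -13*(-27)/2*(-20) = -13*(-27/2)*(-20) = (351/2)*(-20) = -3510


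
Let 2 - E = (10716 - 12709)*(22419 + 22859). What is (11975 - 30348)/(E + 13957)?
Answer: -18373/90253013 ≈ -0.00020357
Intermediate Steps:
E = 90239056 (E = 2 - (10716 - 12709)*(22419 + 22859) = 2 - (-1993)*45278 = 2 - 1*(-90239054) = 2 + 90239054 = 90239056)
(11975 - 30348)/(E + 13957) = (11975 - 30348)/(90239056 + 13957) = -18373/90253013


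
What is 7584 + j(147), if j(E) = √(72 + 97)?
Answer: 7597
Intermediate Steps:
j(E) = 13 (j(E) = √169 = 13)
7584 + j(147) = 7584 + 13 = 7597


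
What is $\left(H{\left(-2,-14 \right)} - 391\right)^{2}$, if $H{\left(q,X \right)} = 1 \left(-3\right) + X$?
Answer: $166464$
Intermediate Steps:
$H{\left(q,X \right)} = -3 + X$
$\left(H{\left(-2,-14 \right)} - 391\right)^{2} = \left(\left(-3 - 14\right) - 391\right)^{2} = \left(-17 - 391\right)^{2} = \left(-408\right)^{2} = 166464$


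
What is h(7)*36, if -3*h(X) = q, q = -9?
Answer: 108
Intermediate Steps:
h(X) = 3 (h(X) = -⅓*(-9) = 3)
h(7)*36 = 3*36 = 108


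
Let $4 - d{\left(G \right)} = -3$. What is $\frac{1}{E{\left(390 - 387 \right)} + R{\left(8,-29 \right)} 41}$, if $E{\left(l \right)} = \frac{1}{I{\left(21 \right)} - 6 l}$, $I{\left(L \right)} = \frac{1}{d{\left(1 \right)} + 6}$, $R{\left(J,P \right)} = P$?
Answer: $- \frac{233}{277050} \approx -0.000841$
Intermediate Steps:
$d{\left(G \right)} = 7$ ($d{\left(G \right)} = 4 - -3 = 4 + 3 = 7$)
$I{\left(L \right)} = \frac{1}{13}$ ($I{\left(L \right)} = \frac{1}{7 + 6} = \frac{1}{13}$)
$E{\left(l \right)} = \frac{1}{\frac{1}{13} - 6 l}$
$\frac{1}{E{\left(390 - 387 \right)} + R{\left(8,-29 \right)} 41} = \frac{1}{- \frac{13}{-1 + 78 \left(390 - 387\right)} - 1189} = \frac{1}{- \frac{13}{-1 + 78 \cdot 3} - 1189} = \frac{1}{- \frac{13}{-1 + 234} - 1189} = \frac{1}{- \frac{13}{233} - 1189} = \frac{1}{- \frac{277050}{233}} = - \frac{233}{277050}$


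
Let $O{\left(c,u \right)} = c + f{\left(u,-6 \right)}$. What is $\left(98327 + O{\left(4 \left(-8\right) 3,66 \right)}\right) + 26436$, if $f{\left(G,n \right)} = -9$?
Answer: $124658$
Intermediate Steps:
$O{\left(c,u \right)} = -9 + c$ ($O{\left(c,u \right)} = c - 9 = -9 + c$)
$\left(98327 + O{\left(4 \left(-8\right) 3,66 \right)}\right) + 26436 = \left(98327 + \left(-9 + 4 \left(-8\right) 3\right)\right) + 26436 = \left(98327 - 105\right) + 26436 = 98222 + 26436 = 124658$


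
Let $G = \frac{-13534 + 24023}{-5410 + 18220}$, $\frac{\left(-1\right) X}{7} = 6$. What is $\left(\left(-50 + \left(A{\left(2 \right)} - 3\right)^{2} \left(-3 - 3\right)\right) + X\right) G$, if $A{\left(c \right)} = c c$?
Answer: $- \frac{73423}{915} \approx -80.244$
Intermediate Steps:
$A{\left(c \right)} = c^{2}$
$X = -42$ ($X = \left(-7\right) 6 = -42$)
$G = \frac{10489}{12810} \approx 0.81881$
$\left(\left(-50 + \left(A{\left(2 \right)} - 3\right)^{2} \left(-3 - 3\right)\right) + X\right) G = \left(\left(-50 + \left(2^{2} - 3\right)^{2} \left(-3 - 3\right)\right) - 42\right) \frac{10489}{12810} = \left(\left(-50 + \left(4 - 3\right)^{2} \left(-6\right)\right) - 42\right) \frac{10489}{12810} = \left(\left(-50 + 1^{2} \left(-6\right)\right) - 42\right) \frac{10489}{12810} = \left(\left(-50 + 1 \left(-6\right)\right) - 42\right) \frac{10489}{12810} = \left(\left(-50 - 6\right) - 42\right) \frac{10489}{12810} = \left(-56 - 42\right) \frac{10489}{12810} = \left(-98\right) \frac{10489}{12810} = - \frac{73423}{915}$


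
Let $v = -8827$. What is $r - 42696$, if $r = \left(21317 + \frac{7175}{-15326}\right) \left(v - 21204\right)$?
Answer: $- \frac{9811696981073}{15326} \approx -6.402 \cdot 10^{8}$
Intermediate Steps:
$r = - \frac{9811042622177}{15326}$ ($r = \left(21317 + \frac{7175}{-15326}\right) \left(-8827 - 21204\right) = \left(21317 + 7175 \left(- \frac{1}{15326}\right)\right) \left(-30031\right) = \left(21317 - \frac{7175}{15326}\right) \left(-30031\right) = \frac{326697167}{15326} \left(-30031\right) = - \frac{9811042622177}{15326} \approx -6.4016 \cdot 10^{8}$)
$r - 42696 = - \frac{9811042622177}{15326} - 42696 = - \frac{9811696981073}{15326}$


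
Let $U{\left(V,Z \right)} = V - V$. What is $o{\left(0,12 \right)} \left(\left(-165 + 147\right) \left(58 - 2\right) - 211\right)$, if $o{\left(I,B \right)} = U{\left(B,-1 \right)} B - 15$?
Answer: $18285$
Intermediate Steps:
$U{\left(V,Z \right)} = 0$
$o{\left(I,B \right)} = -15$ ($o{\left(I,B \right)} = 0 B - 15 = 0 - 15 = -15$)
$o{\left(0,12 \right)} \left(\left(-165 + 147\right) \left(58 - 2\right) - 211\right) = - 15 \left(\left(-165 + 147\right) \left(58 - 2\right) - 211\right) = - 15 \left(\left(-18\right) 56 - 211\right) = - 15 \left(-1008 - 211\right) = \left(-15\right) \left(-1219\right) = 18285$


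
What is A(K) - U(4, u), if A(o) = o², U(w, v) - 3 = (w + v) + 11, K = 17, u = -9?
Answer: 280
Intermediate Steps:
U(w, v) = 14 + v + w (U(w, v) = 3 + ((w + v) + 11) = 3 + ((v + w) + 11) = 3 + (11 + v + w) = 14 + v + w)
A(K) - U(4, u) = 17² - (14 - 9 + 4) = 289 - 1*9 = 289 - 9 = 280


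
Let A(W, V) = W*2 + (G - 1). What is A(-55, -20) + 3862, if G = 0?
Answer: 3751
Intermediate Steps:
A(W, V) = -1 + 2*W (A(W, V) = W*2 + (0 - 1) = 2*W - 1 = -1 + 2*W)
A(-55, -20) + 3862 = (-1 + 2*(-55)) + 3862 = (-1 - 110) + 3862 = -111 + 3862 = 3751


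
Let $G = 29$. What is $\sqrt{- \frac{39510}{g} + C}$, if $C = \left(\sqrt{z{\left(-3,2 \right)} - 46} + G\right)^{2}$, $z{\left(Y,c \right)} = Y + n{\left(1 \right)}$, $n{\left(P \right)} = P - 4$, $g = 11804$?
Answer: $\frac{\sqrt{27367119546 + 4040698064 i \sqrt{13}}}{5902} \approx 28.946 + 7.2247 i$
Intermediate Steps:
$n{\left(P \right)} = -4 + P$ ($n{\left(P \right)} = P - 4 = -4 + P$)
$z{\left(Y,c \right)} = -3 + Y$ ($z{\left(Y,c \right)} = Y + \left(-4 + 1\right) = Y - 3 = -3 + Y$)
$C = \left(29 + 2 i \sqrt{13}\right)^{2}$ ($C = \left(\sqrt{\left(-3 - 3\right) - 46} + 29\right)^{2} = \left(\sqrt{-6 - 46} + 29\right)^{2} = \left(\sqrt{-52} + 29\right)^{2} = \left(2 i \sqrt{13} + 29\right)^{2} = \left(29 + 2 i \sqrt{13}\right)^{2} \approx 789.0 + 418.24 i$)
$\sqrt{- \frac{39510}{g} + C} = \sqrt{- \frac{39510}{11804} + \left(789 + 116 i \sqrt{13}\right)} = \sqrt{\left(-39510\right) \frac{1}{11804} + \left(789 + 116 i \sqrt{13}\right)} = \sqrt{- \frac{19755}{5902} + \left(789 + 116 i \sqrt{13}\right)} = \sqrt{\frac{4636923}{5902} + 116 i \sqrt{13}}$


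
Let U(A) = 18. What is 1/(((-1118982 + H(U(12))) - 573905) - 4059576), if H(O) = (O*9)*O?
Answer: -1/5749547 ≈ -1.7393e-7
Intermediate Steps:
H(O) = 9*O**2 (H(O) = (9*O)*O = 9*O**2)
1/(((-1118982 + H(U(12))) - 573905) - 4059576) = 1/(((-1118982 + 9*18**2) - 573905) - 4059576) = 1/(((-1118982 + 9*324) - 573905) - 4059576) = 1/(((-1118982 + 2916) - 573905) - 4059576) = 1/((-1116066 - 573905) - 4059576) = 1/(-1689971 - 4059576) = 1/(-5749547) = -1/5749547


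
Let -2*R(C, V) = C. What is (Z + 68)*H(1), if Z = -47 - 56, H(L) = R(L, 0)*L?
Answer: 35/2 ≈ 17.500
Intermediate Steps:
R(C, V) = -C/2
H(L) = -L²/2 (H(L) = (-L/2)*L = -L²/2)
Z = -103
(Z + 68)*H(1) = (-103 + 68)*(-½*1²) = -(-35)/2 = -35*(-½) = 35/2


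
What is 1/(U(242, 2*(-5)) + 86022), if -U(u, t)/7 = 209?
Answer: 1/84559 ≈ 1.1826e-5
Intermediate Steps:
U(u, t) = -1463 (U(u, t) = -7*209 = -1463)
1/(U(242, 2*(-5)) + 86022) = 1/(-1463 + 86022) = 1/84559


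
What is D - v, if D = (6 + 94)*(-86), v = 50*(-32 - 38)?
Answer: -5100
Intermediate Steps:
v = -3500 (v = 50*(-70) = -3500)
D = -8600 (D = 100*(-86) = -8600)
D - v = -8600 - 1*(-3500) = -8600 + 3500 = -5100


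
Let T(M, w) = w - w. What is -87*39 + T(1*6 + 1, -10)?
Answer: -3393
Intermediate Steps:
T(M, w) = 0
-87*39 + T(1*6 + 1, -10) = -87*39 + 0 = -3393 + 0 = -3393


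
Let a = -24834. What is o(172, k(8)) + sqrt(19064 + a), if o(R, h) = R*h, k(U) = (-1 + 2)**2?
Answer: 172 + I*sqrt(5770) ≈ 172.0 + 75.961*I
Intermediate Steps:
k(U) = 1 (k(U) = 1**2 = 1)
o(172, k(8)) + sqrt(19064 + a) = 172*1 + sqrt(19064 - 24834) = 172 + sqrt(-5770) = 172 + I*sqrt(5770)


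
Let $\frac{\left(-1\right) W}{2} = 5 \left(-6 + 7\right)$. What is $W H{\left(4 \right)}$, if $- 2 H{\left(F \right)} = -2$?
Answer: $-10$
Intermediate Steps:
$H{\left(F \right)} = 1$ ($H{\left(F \right)} = \left(- \frac{1}{2}\right) \left(-2\right) = 1$)
$W = -10$ ($W = - 2 \cdot 5 \left(-6 + 7\right) = - 2 \cdot 5 \cdot 1 = \left(-2\right) 5 = -10$)
$W H{\left(4 \right)} = \left(-10\right) 1 = -10$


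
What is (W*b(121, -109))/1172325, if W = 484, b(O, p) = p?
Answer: -4796/106575 ≈ -0.045001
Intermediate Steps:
(W*b(121, -109))/1172325 = (484*(-109))/1172325 = -52756*1/1172325 = -4796/106575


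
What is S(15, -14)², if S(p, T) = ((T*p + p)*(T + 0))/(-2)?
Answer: 1863225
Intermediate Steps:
S(p, T) = -T*(p + T*p)/2 (S(p, T) = ((p + T*p)*T)*(-½) = (T*(p + T*p))*(-½) = -T*(p + T*p)/2)
S(15, -14)² = (-½*(-14)*15*(1 - 14))² = (-½*(-14)*15*(-13))² = (-1365)² = 1863225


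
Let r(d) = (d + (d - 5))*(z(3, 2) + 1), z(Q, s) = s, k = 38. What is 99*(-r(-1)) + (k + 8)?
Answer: 2125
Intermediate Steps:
r(d) = -15 + 6*d (r(d) = (d + (d - 5))*(2 + 1) = (d + (-5 + d))*3 = (-5 + 2*d)*3 = -15 + 6*d)
99*(-r(-1)) + (k + 8) = 99*(-(-15 + 6*(-1))) + (38 + 8) = 99*(-(-15 - 6)) + 46 = 99*(-1*(-21)) + 46 = 99*21 + 46 = 2079 + 46 = 2125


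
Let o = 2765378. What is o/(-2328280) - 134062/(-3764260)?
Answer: -252436697923/219106281820 ≈ -1.1521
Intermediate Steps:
o/(-2328280) - 134062/(-3764260) = 2765378/(-2328280) - 134062/(-3764260) = 2765378*(-1/2328280) - 134062*(-1/3764260) = -1382689/1164140 + 67031/1882130 = -252436697923/219106281820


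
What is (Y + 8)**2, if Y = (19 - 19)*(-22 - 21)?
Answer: 64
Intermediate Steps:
Y = 0 (Y = 0*(-43) = 0)
(Y + 8)**2 = (0 + 8)**2 = 8**2 = 64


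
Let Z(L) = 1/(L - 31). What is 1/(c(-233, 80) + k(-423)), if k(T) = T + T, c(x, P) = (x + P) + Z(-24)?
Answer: -55/54946 ≈ -0.0010010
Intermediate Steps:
Z(L) = 1/(-31 + L)
c(x, P) = -1/55 + P + x (c(x, P) = (x + P) + 1/(-31 - 24) = (P + x) + 1/(-55) = (P + x) - 1/55 = -1/55 + P + x)
k(T) = 2*T
1/(c(-233, 80) + k(-423)) = 1/((-1/55 + 80 - 233) + 2*(-423)) = 1/(-8416/55 - 846) = 1/(-54946/55) = -55/54946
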